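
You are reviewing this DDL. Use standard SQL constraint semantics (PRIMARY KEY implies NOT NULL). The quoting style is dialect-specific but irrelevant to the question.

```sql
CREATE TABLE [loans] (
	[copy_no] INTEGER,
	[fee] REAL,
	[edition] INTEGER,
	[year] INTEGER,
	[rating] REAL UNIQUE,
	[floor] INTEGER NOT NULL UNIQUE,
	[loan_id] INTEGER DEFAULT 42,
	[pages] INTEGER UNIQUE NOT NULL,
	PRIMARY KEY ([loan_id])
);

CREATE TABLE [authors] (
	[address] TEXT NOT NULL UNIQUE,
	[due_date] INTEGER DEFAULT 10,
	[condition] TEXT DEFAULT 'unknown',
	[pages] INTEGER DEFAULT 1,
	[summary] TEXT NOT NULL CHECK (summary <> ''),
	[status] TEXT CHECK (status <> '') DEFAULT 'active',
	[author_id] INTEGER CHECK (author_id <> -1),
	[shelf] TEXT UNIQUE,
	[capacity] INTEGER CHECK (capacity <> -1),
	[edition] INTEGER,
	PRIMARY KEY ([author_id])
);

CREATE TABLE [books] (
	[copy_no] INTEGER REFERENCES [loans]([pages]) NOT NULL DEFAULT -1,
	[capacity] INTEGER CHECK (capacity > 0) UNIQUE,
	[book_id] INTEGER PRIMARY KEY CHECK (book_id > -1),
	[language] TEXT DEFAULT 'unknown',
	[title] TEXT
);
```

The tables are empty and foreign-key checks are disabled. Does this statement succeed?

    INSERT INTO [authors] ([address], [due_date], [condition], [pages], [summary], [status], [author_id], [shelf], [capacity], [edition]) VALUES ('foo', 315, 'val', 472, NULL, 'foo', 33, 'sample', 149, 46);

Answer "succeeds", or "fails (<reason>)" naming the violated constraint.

fails (NOT NULL on summary)

summary is explicitly set to NULL, but summary is declared NOT NULL.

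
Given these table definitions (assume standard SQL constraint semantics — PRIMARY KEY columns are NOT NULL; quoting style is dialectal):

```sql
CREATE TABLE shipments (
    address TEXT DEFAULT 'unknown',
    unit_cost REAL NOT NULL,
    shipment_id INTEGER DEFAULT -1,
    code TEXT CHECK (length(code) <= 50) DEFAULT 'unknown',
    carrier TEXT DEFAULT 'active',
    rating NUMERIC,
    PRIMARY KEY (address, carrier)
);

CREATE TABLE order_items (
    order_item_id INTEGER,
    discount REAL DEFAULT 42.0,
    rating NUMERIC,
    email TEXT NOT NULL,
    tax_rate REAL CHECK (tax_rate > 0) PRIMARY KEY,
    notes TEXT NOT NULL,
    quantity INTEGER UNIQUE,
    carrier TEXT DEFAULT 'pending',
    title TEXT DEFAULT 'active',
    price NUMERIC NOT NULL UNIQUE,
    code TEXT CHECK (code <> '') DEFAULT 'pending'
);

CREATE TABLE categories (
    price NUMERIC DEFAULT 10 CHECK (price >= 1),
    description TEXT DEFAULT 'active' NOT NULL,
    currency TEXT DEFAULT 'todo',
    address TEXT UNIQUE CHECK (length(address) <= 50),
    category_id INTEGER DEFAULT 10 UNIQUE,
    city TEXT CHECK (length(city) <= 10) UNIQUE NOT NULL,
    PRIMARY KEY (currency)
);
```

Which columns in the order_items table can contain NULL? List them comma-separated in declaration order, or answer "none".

- order_item_id: no NOT NULL constraint applies → nullable.
- discount: DEFAULT only fills an omitted column; an explicit NULL is still allowed → nullable.
- rating: no NOT NULL constraint applies → nullable.
- email: declared NOT NULL → not nullable.
- tax_rate: part of the PRIMARY KEY, which implies NOT NULL → not nullable.
- notes: declared NOT NULL → not nullable.
- quantity: UNIQUE does not imply NOT NULL → nullable.
- carrier: DEFAULT only fills an omitted column; an explicit NULL is still allowed → nullable.
- title: DEFAULT only fills an omitted column; an explicit NULL is still allowed → nullable.
- price: declared NOT NULL → not nullable.
- code: CHECK does not forbid NULL (a CHECK constraint passes when its expression is NULL) → nullable.

order_item_id, discount, rating, quantity, carrier, title, code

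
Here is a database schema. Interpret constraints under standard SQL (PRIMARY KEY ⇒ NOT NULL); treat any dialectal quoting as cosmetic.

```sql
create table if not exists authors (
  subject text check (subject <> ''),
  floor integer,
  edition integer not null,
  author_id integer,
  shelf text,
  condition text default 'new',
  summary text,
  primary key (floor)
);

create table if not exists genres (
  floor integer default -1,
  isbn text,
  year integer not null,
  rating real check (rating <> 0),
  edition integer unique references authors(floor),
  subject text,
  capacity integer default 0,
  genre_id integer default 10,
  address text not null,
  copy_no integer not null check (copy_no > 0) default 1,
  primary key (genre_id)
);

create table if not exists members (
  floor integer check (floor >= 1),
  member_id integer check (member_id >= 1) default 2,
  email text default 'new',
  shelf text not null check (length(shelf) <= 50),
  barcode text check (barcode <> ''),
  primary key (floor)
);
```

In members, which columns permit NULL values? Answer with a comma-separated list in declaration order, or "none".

member_id, email, barcode

- floor: part of the PRIMARY KEY, which implies NOT NULL → not nullable.
- member_id: CHECK does not forbid NULL (a CHECK constraint passes when its expression is NULL) → nullable.
- email: DEFAULT only fills an omitted column; an explicit NULL is still allowed → nullable.
- shelf: declared NOT NULL → not nullable.
- barcode: CHECK does not forbid NULL (a CHECK constraint passes when its expression is NULL) → nullable.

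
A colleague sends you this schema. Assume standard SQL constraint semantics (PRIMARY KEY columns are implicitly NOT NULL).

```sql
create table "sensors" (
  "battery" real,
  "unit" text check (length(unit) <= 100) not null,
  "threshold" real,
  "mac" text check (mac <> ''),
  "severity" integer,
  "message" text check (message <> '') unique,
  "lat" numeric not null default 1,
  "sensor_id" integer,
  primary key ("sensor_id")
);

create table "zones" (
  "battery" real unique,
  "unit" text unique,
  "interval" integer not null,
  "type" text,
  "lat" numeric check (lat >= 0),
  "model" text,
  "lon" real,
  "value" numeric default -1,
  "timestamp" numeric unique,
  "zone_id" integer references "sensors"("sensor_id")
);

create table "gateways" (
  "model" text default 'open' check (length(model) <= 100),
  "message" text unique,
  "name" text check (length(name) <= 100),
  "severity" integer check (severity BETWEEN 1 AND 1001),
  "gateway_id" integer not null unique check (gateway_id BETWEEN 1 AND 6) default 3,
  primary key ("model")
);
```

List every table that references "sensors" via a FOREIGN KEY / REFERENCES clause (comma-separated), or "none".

- zones.zone_id references sensors(sensor_id).

zones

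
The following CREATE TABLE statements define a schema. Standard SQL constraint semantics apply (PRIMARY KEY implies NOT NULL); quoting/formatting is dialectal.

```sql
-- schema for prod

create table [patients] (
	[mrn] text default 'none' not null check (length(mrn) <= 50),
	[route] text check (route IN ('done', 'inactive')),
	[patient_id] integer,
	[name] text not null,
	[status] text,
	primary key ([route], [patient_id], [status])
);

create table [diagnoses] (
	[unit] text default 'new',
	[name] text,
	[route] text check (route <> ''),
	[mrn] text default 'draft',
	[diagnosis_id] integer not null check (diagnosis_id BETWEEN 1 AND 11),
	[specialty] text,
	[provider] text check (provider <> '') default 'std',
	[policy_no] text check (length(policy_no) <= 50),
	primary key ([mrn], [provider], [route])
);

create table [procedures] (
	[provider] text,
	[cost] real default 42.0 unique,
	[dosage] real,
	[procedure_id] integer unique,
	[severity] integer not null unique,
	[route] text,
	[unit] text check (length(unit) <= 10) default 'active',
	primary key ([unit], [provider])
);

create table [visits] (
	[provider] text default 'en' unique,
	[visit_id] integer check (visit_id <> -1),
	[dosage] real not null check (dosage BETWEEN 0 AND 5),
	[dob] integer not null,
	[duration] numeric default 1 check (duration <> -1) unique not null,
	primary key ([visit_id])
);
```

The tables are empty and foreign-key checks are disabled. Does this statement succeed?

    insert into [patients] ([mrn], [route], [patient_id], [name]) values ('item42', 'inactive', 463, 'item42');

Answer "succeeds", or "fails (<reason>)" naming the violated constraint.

status is omitted from the column list and has no DEFAULT, so it would receive NULL.
But status is part of the PRIMARY KEY (implied NOT NULL).

fails (NOT NULL on status)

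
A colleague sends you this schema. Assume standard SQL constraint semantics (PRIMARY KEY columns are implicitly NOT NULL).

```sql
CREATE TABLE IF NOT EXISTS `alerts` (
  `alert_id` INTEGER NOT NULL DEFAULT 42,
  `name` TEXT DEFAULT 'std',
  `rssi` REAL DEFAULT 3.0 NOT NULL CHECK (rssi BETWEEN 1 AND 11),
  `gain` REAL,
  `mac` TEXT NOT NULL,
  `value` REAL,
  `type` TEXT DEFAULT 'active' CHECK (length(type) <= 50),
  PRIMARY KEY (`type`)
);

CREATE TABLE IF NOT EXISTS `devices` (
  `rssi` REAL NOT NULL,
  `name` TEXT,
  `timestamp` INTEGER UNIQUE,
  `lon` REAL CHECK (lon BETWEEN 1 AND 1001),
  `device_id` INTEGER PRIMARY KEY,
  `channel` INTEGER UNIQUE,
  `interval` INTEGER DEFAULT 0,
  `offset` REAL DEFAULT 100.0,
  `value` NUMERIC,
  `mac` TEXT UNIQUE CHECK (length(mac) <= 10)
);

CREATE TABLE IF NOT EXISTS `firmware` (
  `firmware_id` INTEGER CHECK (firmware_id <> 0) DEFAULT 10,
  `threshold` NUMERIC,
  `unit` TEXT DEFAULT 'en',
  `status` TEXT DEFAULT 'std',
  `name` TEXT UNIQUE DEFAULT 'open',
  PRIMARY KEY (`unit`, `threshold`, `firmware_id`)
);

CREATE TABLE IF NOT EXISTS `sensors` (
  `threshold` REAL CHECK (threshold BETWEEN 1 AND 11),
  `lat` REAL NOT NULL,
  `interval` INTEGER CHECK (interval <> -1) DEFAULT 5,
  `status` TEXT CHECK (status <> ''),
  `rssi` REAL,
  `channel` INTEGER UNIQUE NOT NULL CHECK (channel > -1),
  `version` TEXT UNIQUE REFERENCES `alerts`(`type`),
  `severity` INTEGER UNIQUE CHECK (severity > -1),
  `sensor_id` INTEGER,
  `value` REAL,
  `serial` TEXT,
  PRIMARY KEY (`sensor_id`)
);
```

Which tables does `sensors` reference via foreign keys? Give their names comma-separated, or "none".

- version REFERENCES alerts(type).

alerts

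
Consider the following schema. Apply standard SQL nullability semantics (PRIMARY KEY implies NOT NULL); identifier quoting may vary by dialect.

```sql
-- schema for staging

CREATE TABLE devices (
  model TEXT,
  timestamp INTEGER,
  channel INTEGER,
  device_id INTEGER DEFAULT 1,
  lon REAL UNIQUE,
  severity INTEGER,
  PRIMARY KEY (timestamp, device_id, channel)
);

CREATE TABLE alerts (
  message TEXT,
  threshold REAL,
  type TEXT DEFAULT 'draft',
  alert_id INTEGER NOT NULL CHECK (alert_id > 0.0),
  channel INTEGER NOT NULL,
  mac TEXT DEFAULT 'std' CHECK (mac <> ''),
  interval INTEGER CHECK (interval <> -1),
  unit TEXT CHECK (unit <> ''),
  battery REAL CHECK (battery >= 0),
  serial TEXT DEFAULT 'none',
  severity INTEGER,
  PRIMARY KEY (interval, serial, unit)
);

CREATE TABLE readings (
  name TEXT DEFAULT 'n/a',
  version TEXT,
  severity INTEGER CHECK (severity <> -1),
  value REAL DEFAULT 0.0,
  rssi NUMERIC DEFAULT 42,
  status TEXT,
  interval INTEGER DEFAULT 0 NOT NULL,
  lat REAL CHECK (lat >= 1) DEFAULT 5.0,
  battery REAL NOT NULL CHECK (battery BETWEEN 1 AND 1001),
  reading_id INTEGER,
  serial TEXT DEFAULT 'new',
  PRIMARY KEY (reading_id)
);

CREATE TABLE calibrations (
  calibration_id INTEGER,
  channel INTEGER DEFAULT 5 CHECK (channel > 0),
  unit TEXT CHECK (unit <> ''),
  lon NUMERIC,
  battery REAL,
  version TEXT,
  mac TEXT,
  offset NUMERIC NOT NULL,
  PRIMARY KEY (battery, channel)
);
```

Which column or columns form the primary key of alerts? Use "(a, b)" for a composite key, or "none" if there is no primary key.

(interval, serial, unit)

A table-level PRIMARY KEY clause names 3 columns: interval, serial, unit.
This is a composite key — the combination is unique, not each column individually.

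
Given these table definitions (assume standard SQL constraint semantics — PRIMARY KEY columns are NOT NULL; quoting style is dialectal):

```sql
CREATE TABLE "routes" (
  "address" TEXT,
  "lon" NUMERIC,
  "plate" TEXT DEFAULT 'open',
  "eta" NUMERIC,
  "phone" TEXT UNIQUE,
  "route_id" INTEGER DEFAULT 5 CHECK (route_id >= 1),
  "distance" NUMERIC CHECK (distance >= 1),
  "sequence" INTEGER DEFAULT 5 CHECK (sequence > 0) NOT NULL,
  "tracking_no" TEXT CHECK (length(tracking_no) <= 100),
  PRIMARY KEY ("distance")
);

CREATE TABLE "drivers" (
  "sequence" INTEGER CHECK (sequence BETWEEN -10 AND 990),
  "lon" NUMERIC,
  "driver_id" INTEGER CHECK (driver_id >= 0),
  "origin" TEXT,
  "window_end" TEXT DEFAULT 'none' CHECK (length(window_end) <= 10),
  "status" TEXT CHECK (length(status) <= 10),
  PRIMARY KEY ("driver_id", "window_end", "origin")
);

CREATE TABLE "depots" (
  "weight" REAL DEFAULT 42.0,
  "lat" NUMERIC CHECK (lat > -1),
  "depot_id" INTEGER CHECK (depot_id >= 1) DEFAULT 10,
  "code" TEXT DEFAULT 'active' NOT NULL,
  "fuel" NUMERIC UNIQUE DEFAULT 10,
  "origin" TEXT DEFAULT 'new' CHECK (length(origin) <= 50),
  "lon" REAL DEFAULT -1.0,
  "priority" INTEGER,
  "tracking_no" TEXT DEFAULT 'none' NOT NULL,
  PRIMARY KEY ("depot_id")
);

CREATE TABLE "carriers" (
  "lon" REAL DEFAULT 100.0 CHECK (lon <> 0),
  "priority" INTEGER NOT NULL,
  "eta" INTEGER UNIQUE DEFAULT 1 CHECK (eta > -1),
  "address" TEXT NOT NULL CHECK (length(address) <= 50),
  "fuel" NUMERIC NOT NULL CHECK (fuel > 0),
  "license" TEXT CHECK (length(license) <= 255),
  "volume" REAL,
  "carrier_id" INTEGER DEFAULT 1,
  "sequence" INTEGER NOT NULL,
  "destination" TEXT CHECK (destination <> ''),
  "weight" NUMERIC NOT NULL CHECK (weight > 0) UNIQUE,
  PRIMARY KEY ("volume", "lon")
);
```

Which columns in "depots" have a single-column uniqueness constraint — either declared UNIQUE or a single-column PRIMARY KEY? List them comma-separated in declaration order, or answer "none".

depot_id, fuel

- weight: no UNIQUE or single-column PK constraint.
- lat: no UNIQUE or single-column PK constraint.
- depot_id: single-column PRIMARY KEY → unique.
- code: no UNIQUE or single-column PK constraint.
- fuel: declared UNIQUE → unique.
- origin: no UNIQUE or single-column PK constraint.
- lon: no UNIQUE or single-column PK constraint.
- priority: no UNIQUE or single-column PK constraint.
- tracking_no: no UNIQUE or single-column PK constraint.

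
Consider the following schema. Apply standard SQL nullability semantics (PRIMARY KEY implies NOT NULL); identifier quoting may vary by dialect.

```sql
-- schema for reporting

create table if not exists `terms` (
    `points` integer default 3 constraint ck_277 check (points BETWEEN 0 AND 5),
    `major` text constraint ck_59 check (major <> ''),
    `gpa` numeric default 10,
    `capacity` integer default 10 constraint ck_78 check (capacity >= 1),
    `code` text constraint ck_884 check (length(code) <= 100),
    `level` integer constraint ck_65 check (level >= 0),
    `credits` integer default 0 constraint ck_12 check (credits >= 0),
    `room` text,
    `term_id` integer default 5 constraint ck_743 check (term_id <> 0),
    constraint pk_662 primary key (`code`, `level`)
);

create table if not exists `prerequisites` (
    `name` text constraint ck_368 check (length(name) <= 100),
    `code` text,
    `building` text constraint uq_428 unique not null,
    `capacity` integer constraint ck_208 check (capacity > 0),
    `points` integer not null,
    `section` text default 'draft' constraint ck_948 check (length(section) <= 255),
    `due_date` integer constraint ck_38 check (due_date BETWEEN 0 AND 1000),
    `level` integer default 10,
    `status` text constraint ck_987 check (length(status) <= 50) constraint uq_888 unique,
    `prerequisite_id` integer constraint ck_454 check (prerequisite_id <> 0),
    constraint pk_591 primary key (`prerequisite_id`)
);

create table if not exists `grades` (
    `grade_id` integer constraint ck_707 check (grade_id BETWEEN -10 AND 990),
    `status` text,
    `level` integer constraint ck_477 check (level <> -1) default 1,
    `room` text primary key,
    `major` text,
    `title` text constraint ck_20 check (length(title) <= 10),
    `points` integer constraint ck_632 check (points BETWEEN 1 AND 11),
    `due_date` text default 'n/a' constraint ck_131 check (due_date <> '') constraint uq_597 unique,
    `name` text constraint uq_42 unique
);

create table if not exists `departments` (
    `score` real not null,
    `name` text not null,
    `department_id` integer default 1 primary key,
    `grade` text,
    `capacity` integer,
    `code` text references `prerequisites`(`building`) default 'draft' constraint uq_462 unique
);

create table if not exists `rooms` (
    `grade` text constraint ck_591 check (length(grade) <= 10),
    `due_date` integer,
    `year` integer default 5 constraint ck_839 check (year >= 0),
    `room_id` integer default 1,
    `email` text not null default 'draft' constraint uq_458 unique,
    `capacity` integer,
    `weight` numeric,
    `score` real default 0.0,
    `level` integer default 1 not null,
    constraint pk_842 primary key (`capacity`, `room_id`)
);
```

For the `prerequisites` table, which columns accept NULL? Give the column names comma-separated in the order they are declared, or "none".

- name: CHECK does not forbid NULL (a CHECK constraint passes when its expression is NULL) → nullable.
- code: no NOT NULL constraint applies → nullable.
- building: declared NOT NULL → not nullable.
- capacity: CHECK does not forbid NULL (a CHECK constraint passes when its expression is NULL) → nullable.
- points: declared NOT NULL → not nullable.
- section: CHECK does not forbid NULL (a CHECK constraint passes when its expression is NULL) → nullable.
- due_date: CHECK does not forbid NULL (a CHECK constraint passes when its expression is NULL) → nullable.
- level: DEFAULT only fills an omitted column; an explicit NULL is still allowed → nullable.
- status: CHECK does not forbid NULL (a CHECK constraint passes when its expression is NULL) → nullable.
- prerequisite_id: part of the PRIMARY KEY, which implies NOT NULL → not nullable.

name, code, capacity, section, due_date, level, status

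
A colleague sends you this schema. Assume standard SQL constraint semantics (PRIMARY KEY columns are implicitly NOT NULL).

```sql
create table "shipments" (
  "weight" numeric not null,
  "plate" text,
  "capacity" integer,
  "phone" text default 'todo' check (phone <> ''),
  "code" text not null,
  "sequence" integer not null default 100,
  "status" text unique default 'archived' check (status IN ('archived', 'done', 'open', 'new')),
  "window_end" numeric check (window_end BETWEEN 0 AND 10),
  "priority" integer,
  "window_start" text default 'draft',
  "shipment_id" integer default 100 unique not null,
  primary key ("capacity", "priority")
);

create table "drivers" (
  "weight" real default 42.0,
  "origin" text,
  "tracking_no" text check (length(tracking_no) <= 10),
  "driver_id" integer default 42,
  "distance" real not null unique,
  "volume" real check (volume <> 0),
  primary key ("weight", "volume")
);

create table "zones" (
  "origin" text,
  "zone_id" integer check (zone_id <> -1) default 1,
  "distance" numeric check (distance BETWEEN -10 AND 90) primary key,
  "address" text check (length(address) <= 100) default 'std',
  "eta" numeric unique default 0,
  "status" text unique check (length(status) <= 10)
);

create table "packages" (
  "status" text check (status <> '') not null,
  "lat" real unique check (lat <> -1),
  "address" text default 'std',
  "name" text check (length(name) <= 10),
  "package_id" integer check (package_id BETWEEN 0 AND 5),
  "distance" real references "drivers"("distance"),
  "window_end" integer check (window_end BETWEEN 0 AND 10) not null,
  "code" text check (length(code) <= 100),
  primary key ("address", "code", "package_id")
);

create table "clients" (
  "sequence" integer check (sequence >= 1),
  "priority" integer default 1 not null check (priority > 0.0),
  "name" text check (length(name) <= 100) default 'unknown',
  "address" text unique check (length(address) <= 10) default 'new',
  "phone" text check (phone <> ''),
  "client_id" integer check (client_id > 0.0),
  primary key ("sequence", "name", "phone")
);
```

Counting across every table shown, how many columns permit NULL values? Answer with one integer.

18

shipments: 5 nullable (plate, phone, status, window_end, window_start — PK (capacity, priority) and explicit NOT NULL columns excluded).
drivers: 3 nullable (origin, tracking_no, driver_id — PK (weight, volume) and explicit NOT NULL columns excluded).
zones: 5 nullable (origin, zone_id, address, eta, status — PK (distance) and explicit NOT NULL columns excluded).
packages: 3 nullable (lat, name, distance — PK (address, code, package_id) and explicit NOT NULL columns excluded).
clients: 2 nullable (address, client_id — PK (sequence, name, phone) and explicit NOT NULL columns excluded).
Total: 5 + 3 + 5 + 3 + 2 = 18.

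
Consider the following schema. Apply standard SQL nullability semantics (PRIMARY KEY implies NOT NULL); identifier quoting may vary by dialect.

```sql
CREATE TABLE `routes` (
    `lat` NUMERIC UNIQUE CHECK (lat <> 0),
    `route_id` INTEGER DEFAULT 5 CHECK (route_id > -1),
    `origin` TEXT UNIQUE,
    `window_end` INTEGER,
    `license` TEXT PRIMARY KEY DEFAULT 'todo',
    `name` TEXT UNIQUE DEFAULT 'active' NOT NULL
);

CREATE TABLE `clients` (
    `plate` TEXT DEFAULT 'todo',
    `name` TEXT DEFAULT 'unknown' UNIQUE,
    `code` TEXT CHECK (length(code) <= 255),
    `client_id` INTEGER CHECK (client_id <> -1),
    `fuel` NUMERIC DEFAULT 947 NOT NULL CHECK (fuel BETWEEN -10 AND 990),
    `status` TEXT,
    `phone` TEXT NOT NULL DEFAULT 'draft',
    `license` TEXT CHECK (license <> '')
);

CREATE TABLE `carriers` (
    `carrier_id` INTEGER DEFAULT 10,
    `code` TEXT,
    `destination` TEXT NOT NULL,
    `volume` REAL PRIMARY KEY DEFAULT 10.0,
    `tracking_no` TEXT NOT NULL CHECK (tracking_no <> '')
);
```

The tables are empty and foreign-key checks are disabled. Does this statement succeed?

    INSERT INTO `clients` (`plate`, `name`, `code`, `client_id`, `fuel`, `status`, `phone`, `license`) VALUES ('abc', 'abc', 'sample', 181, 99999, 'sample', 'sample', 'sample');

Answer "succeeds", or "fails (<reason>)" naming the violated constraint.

The value 99999 for fuel violates CHECK (fuel BETWEEN -10 AND 990).

fails (CHECK on fuel)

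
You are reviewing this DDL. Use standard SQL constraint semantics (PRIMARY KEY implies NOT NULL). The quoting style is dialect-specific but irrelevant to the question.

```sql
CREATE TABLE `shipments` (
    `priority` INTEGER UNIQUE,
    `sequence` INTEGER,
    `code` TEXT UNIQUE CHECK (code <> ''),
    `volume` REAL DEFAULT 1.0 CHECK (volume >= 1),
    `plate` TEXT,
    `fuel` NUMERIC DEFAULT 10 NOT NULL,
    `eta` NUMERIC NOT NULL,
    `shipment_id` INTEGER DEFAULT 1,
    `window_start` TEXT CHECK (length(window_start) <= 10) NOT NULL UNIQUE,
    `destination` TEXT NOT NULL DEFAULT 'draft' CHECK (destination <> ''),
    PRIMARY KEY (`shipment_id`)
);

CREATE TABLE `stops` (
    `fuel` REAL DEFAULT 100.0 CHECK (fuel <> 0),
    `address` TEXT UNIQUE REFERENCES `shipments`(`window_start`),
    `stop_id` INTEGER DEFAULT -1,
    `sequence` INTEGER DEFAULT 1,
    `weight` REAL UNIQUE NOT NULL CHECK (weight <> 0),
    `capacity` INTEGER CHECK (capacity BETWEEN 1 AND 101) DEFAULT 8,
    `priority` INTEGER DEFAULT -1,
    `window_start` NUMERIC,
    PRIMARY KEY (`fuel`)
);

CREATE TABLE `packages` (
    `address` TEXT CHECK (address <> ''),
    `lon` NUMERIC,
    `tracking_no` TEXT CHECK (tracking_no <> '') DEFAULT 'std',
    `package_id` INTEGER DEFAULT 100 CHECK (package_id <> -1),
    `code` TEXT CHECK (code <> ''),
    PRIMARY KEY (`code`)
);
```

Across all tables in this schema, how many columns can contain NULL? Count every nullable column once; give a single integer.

15

shipments: 5 nullable (priority, sequence, code, volume, plate — PK (shipment_id) and explicit NOT NULL columns excluded).
stops: 6 nullable (address, stop_id, sequence, capacity, priority, window_start — PK (fuel) and explicit NOT NULL columns excluded).
packages: 4 nullable (address, lon, tracking_no, package_id — PK (code) and explicit NOT NULL columns excluded).
Total: 5 + 6 + 4 = 15.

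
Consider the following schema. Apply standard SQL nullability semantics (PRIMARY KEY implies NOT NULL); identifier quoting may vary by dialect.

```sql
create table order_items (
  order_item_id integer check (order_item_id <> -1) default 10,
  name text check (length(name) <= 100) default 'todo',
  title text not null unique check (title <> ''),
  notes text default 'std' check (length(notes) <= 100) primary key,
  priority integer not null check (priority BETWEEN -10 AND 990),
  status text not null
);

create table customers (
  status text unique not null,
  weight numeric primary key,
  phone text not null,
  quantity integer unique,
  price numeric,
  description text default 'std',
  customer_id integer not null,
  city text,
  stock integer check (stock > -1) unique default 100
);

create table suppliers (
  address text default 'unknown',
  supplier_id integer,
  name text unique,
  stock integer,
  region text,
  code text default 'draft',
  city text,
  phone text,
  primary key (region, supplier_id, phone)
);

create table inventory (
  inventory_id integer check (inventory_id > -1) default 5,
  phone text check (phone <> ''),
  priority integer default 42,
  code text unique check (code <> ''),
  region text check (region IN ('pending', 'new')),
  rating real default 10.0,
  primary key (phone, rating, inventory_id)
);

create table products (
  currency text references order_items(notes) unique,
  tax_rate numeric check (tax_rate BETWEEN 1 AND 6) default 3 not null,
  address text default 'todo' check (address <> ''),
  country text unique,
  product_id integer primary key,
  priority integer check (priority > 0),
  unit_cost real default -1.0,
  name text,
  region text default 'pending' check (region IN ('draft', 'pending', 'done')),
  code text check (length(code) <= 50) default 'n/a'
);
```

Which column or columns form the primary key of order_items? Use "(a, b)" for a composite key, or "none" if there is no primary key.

notes is declared PRIMARY KEY inline on the column.

notes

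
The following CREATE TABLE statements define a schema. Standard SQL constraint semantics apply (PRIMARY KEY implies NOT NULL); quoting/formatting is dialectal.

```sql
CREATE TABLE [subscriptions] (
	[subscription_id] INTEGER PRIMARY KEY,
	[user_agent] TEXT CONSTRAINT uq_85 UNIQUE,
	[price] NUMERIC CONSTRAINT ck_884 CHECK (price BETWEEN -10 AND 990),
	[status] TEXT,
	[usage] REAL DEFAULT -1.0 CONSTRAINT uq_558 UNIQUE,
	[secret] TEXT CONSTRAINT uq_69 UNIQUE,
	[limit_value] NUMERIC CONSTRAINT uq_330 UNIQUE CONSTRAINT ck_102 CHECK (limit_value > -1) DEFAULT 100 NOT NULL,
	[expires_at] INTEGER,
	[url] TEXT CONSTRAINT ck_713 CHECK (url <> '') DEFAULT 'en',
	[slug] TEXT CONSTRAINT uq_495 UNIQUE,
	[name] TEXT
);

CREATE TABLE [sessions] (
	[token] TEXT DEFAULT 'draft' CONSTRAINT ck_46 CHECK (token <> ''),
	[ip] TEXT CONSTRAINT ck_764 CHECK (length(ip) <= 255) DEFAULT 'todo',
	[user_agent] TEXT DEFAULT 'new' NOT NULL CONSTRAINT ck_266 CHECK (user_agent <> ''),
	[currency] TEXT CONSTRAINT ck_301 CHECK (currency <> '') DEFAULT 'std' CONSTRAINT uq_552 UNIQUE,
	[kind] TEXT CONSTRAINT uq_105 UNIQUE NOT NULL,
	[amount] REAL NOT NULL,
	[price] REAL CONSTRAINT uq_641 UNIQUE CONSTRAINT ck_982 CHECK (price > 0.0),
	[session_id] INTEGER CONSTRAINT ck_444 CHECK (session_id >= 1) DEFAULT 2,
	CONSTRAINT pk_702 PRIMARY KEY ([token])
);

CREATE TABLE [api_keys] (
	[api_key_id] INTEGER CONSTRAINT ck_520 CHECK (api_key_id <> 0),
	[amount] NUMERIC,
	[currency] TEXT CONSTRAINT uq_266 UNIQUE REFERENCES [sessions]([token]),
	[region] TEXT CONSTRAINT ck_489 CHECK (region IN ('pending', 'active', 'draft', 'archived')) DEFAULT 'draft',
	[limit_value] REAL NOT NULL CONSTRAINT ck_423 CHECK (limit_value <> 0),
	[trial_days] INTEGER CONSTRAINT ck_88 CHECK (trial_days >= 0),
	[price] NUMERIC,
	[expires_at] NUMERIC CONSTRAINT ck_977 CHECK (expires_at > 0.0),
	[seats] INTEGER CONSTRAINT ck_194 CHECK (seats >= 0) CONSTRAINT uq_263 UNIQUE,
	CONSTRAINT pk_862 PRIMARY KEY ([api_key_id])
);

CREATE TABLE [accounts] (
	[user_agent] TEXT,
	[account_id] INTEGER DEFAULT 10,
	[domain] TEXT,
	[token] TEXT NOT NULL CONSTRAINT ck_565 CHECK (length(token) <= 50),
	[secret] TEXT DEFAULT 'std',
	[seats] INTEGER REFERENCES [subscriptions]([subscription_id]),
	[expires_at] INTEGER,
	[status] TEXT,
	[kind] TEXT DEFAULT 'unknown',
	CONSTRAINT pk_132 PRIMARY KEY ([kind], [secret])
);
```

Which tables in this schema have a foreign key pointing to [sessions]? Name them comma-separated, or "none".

api_keys

- api_keys.currency references sessions(token).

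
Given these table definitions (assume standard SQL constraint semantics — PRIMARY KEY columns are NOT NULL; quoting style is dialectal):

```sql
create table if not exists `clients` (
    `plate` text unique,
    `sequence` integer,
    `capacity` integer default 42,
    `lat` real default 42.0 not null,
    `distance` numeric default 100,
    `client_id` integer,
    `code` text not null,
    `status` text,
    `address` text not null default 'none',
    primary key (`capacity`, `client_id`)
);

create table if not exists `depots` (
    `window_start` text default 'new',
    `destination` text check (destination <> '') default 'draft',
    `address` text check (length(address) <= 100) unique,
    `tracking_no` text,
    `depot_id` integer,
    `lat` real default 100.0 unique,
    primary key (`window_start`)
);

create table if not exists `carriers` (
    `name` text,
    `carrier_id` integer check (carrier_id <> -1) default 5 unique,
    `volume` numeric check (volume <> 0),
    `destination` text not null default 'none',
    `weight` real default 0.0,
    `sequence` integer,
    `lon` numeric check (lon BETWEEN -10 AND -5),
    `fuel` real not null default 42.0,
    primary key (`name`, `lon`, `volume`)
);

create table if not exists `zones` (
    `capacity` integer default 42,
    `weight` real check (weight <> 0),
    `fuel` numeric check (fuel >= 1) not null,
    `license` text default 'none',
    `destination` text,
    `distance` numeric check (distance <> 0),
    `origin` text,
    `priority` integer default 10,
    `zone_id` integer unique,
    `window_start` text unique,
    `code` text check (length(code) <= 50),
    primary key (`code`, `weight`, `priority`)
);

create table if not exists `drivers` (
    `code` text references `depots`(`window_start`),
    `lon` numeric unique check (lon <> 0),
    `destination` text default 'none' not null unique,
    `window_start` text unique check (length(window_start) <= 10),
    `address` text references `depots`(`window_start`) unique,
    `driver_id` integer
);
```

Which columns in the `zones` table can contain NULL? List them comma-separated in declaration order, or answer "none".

- capacity: DEFAULT only fills an omitted column; an explicit NULL is still allowed → nullable.
- weight: part of the PRIMARY KEY, which implies NOT NULL → not nullable.
- fuel: declared NOT NULL → not nullable.
- license: DEFAULT only fills an omitted column; an explicit NULL is still allowed → nullable.
- destination: no NOT NULL constraint applies → nullable.
- distance: CHECK does not forbid NULL (a CHECK constraint passes when its expression is NULL) → nullable.
- origin: no NOT NULL constraint applies → nullable.
- priority: part of the PRIMARY KEY, which implies NOT NULL → not nullable.
- zone_id: UNIQUE does not imply NOT NULL → nullable.
- window_start: UNIQUE does not imply NOT NULL → nullable.
- code: part of the PRIMARY KEY, which implies NOT NULL → not nullable.

capacity, license, destination, distance, origin, zone_id, window_start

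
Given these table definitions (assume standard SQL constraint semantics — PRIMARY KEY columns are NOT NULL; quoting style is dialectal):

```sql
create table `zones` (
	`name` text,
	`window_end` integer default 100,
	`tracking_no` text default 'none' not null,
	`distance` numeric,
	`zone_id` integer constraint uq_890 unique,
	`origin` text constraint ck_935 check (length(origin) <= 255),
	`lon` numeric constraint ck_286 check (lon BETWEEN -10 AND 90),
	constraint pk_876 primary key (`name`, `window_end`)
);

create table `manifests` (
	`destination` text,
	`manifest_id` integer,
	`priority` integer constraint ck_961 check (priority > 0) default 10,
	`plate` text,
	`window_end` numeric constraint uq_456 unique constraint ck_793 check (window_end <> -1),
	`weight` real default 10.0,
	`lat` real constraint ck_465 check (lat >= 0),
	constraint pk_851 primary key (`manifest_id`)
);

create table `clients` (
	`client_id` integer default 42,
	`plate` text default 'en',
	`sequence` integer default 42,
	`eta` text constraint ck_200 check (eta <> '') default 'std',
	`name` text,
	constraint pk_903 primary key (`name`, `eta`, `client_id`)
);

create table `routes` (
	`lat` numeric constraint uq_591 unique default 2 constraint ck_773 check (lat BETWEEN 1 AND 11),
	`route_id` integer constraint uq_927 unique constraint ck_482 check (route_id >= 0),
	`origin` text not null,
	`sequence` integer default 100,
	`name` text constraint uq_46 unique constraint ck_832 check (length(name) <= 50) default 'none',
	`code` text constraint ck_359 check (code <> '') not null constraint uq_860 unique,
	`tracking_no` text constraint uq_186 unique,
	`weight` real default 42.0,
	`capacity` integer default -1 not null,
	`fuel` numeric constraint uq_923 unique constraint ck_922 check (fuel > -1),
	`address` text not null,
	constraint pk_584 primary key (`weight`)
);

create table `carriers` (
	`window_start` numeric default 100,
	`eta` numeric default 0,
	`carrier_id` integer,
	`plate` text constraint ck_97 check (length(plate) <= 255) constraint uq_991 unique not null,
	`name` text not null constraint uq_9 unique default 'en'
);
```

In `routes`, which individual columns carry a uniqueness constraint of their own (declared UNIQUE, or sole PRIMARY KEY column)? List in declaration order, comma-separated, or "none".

- lat: declared UNIQUE → unique.
- route_id: declared UNIQUE → unique.
- origin: no UNIQUE or single-column PK constraint.
- sequence: no UNIQUE or single-column PK constraint.
- name: declared UNIQUE → unique.
- code: declared UNIQUE → unique.
- tracking_no: declared UNIQUE → unique.
- weight: single-column PRIMARY KEY → unique.
- capacity: no UNIQUE or single-column PK constraint.
- fuel: declared UNIQUE → unique.
- address: no UNIQUE or single-column PK constraint.

lat, route_id, name, code, tracking_no, weight, fuel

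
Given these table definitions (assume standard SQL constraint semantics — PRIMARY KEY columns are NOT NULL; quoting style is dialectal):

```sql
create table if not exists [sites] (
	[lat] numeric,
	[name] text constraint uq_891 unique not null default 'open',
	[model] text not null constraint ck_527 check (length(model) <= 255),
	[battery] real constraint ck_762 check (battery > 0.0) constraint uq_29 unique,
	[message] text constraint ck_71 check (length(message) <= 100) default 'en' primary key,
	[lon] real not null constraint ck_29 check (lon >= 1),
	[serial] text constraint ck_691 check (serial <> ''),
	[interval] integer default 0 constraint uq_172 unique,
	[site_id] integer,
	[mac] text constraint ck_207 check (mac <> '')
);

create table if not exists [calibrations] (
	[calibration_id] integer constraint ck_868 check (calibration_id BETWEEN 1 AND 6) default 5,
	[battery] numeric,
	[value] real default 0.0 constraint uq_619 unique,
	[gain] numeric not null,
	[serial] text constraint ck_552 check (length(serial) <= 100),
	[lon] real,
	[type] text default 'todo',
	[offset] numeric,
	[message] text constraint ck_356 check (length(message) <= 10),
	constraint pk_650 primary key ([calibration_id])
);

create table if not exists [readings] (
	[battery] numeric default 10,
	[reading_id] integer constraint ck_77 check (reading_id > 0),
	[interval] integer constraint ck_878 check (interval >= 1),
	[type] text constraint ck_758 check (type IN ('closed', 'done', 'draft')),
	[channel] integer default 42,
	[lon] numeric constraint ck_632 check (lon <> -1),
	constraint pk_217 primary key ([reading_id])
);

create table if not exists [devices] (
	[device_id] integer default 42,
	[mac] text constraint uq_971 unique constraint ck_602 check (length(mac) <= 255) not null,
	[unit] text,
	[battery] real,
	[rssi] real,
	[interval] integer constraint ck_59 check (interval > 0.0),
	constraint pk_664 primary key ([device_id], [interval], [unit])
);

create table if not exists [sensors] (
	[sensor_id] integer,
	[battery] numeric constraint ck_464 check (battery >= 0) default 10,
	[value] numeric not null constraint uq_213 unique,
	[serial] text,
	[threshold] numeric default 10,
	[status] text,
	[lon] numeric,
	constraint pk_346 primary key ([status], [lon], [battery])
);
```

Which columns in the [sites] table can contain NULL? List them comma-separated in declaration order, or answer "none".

- lat: no NOT NULL constraint applies → nullable.
- name: declared NOT NULL → not nullable.
- model: declared NOT NULL → not nullable.
- battery: CHECK does not forbid NULL (a CHECK constraint passes when its expression is NULL) → nullable.
- message: part of the PRIMARY KEY, which implies NOT NULL → not nullable.
- lon: declared NOT NULL → not nullable.
- serial: CHECK does not forbid NULL (a CHECK constraint passes when its expression is NULL) → nullable.
- interval: UNIQUE does not imply NOT NULL → nullable.
- site_id: no NOT NULL constraint applies → nullable.
- mac: CHECK does not forbid NULL (a CHECK constraint passes when its expression is NULL) → nullable.

lat, battery, serial, interval, site_id, mac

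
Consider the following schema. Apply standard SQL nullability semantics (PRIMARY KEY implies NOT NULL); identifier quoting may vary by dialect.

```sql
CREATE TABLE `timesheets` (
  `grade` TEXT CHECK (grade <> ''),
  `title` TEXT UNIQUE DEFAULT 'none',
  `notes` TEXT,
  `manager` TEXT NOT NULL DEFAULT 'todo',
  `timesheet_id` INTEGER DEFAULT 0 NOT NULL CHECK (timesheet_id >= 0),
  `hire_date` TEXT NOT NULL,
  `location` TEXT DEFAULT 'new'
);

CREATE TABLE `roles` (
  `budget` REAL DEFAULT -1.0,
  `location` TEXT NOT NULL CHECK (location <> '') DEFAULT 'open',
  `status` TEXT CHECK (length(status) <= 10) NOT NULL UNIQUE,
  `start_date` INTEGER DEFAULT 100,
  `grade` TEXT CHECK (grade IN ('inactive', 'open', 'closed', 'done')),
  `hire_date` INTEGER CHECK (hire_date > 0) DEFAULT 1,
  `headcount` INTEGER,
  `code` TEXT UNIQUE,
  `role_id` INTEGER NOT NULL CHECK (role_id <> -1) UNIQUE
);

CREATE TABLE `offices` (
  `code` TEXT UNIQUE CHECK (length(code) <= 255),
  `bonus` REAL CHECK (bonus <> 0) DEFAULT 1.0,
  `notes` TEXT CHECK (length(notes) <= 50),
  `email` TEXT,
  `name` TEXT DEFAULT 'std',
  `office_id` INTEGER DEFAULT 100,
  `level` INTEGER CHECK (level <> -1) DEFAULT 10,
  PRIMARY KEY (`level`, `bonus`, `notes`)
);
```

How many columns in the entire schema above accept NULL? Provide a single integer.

timesheets: 4 nullable (grade, title, notes, location — PK none and explicit NOT NULL columns excluded).
roles: 6 nullable (budget, start_date, grade, hire_date, headcount, code — PK none and explicit NOT NULL columns excluded).
offices: 4 nullable (code, email, name, office_id — PK (level, bonus, notes) and explicit NOT NULL columns excluded).
Total: 4 + 6 + 4 = 14.

14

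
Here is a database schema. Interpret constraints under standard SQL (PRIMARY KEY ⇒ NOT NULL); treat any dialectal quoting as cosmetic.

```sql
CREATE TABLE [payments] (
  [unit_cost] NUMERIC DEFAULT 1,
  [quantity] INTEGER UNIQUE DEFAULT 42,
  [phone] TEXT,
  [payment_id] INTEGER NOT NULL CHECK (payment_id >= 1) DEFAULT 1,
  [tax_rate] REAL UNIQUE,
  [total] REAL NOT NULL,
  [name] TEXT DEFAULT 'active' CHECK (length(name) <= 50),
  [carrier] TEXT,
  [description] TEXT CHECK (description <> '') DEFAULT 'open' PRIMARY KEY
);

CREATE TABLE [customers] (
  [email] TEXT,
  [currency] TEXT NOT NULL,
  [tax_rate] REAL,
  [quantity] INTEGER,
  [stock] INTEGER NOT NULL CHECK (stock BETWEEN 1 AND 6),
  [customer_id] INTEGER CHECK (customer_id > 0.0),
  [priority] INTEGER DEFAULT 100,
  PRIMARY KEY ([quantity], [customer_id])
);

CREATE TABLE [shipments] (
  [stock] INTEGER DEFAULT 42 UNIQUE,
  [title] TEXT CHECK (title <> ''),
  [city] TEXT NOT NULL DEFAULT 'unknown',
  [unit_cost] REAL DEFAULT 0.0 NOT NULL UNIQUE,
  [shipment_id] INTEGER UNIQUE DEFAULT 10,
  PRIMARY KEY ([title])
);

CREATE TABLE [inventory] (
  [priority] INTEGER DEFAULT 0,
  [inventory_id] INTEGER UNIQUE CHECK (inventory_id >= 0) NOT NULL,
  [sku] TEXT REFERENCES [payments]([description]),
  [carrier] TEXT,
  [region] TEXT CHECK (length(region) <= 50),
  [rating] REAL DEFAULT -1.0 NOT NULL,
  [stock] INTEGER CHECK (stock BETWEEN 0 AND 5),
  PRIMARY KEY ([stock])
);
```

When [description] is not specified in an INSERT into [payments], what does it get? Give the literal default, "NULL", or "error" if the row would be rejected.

description has an explicit DEFAULT 'open'.
When the column is omitted from an INSERT, that default is used.

'open'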